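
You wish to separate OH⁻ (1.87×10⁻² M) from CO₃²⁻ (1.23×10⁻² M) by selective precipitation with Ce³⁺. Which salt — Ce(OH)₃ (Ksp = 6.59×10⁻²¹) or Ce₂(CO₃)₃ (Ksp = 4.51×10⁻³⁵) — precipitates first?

Ce(OH)₃

A salt starts to precipitate once the ion product Q reaches its Ksp.
For Ce(OH)₃: [Ce³⁺] = (Ksp/[OH⁻]^3) = 1.01×10⁻¹⁵ M
For Ce₂(CO₃)₃: [Ce³⁺] = (Ksp/[CO₃²⁻]^3)^(1/2) = 4.92×10⁻¹⁵ M
Since Ce(OH)₃ needs less Ce³⁺ to reach saturation, it precipitates first.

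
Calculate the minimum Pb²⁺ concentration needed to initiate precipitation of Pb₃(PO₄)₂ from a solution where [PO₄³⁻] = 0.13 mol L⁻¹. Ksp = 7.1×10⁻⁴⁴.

A salt starts to precipitate once the ion product Q reaches its Ksp.
Pb₃(PO₄)₂(s) ⇌ 3 Pb²⁺(aq) + 2 PO₄³⁻(aq)
Ksp = [Pb²⁺]^3[PO₄³⁻]^2 = [Pb²⁺]^3(0.13)^2
[Pb²⁺]^3 = 7.1×10⁻⁴⁴ / (0.13)^2 = 4.2×10⁻⁴²
[Pb²⁺] = 1.6×10⁻¹⁴ mol L⁻¹

1.6×10⁻¹⁴ M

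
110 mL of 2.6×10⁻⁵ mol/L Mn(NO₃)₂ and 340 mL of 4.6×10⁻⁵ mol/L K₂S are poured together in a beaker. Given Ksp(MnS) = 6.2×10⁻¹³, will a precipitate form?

Yes

The combined volume is 450 mL.
[Mn²⁺] = (2.6×10⁻⁵)(110)/450 = 6.4×10⁻⁶ mol/L
[S²⁻] = (4.6×10⁻⁵)(340)/450 = 3.5×10⁻⁵ mol/L
Q = [Mn²⁺][S²⁻] = 2.2×10⁻¹⁰
Because Q > Ksp (2.2×10⁻¹⁰ vs 6.2×10⁻¹³), a precipitate of MnS forms.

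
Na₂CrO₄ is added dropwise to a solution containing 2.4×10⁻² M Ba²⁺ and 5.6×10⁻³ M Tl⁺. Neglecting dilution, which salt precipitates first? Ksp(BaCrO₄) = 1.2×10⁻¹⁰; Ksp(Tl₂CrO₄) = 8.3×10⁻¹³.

A salt starts to precipitate once the ion product Q reaches its Ksp.
For BaCrO₄: [CrO₄²⁻] = (Ksp/[Ba²⁺]) = 5.0×10⁻⁹ M
For Tl₂CrO₄: [CrO₄²⁻] = (Ksp/[Tl⁺]^2) = 2.6×10⁻⁸ M
BaCrO₄ requires the lower [CrO₄²⁻], so it precipitates first.

BaCrO₄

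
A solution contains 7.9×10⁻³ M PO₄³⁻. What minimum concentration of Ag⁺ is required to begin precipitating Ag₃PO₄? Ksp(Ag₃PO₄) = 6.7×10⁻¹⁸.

9.5×10⁻⁶ M

A salt starts to precipitate once the ion product Q reaches its Ksp.
Ag₃PO₄(s) ⇌ 3 Ag⁺(aq) + PO₄³⁻(aq)
Ksp = [Ag⁺]^3[PO₄³⁻] = [Ag⁺]^3(7.9×10⁻³)
[Ag⁺]^3 = 6.7×10⁻¹⁸ / (7.9×10⁻³) = 8.5×10⁻¹⁶
[Ag⁺] = 9.5×10⁻⁶ M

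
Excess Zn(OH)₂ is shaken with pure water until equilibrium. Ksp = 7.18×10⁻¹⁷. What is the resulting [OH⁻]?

Zn(OH)₂(s) ⇌ Zn²⁺(aq) + 2 OH⁻(aq)
If s mol/L of Zn(OH)₂ dissolves, [Zn²⁺] = s and [OH⁻] = 2s.
Ksp = [Zn²⁺][OH⁻]^2 = s · (2s)^2 = 4s^3 = 7.18×10⁻¹⁷
s = 2.62×10⁻⁶ M
[OH⁻] = 2s = 5.24×10⁻⁶ M

5.24×10⁻⁶ M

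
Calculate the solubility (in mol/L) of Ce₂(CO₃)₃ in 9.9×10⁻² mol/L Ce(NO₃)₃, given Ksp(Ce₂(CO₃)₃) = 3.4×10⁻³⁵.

Ce₂(CO₃)₃(s) ⇌ 2 Ce³⁺(aq) + 3 CO₃²⁻(aq)
Let s be the solubility of Ce₂(CO₃)₃ here. The common ion gives [Ce³⁺] ≈ 9.9×10⁻² mol/L, and [CO₃²⁻] = 3s.
Ksp = [Ce³⁺]^2[CO₃²⁻]^3 = (9.9×10⁻²)^2(3s)^3
(3s)^3 = 3.4×10⁻³⁵ / (9.9×10⁻²)^2 = 3.5×10⁻³³
s = 5.0×10⁻¹² mol/L

5.0×10⁻¹² M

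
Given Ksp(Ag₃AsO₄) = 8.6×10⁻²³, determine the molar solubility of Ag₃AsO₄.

Ag₃AsO₄(s) ⇌ 3 Ag⁺(aq) + AsO₄³⁻(aq)
With molar solubility s: [Ag⁺] = 3s, [AsO₄³⁻] = s.
Ksp = [Ag⁺]^3[AsO₄³⁻] = (3s)^3 · s = 27s^4
27s^4 = 8.6×10⁻²³  ⇒  s^4 = 3.2×10⁻²⁴
s = 1.3×10⁻⁶ mol/L

1.3×10⁻⁶ M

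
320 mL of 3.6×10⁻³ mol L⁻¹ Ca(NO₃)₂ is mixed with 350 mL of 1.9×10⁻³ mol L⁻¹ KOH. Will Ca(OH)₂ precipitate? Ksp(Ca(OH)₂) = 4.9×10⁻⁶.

No

Total volume after mixing = 320 + 350 = 670 mL.
[Ca²⁺] = (3.6×10⁻³)(320)/670 = 1.7×10⁻³ mol L⁻¹
[OH⁻] = (1.9×10⁻³)(350)/670 = 9.9×10⁻⁴ mol L⁻¹
Q = [Ca²⁺][OH⁻]^2 = 1.7×10⁻⁹
Q < Ksp (1.7×10⁻⁹ vs 4.9×10⁻⁶); the solution remains unsaturated and no precipitate forms.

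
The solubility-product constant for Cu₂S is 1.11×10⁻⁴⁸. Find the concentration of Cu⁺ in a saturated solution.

Cu₂S(s) ⇌ 2 Cu⁺(aq) + S²⁻(aq)
Call the molar solubility s, so that [Cu⁺] = 2s and [S²⁻] = s.
Ksp = [Cu⁺]^2[S²⁻] = (2s)^2 · s = 4s^3 = 1.11×10⁻⁴⁸
s = 6.52×10⁻¹⁷ mol/L
[Cu⁺] = 2s = 1.30×10⁻¹⁶ mol/L

1.30×10⁻¹⁶ M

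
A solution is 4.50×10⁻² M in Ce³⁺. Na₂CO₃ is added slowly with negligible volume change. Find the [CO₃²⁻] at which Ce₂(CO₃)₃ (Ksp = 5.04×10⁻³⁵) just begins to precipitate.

Precipitation begins when Q = Ksp.
Ce₂(CO₃)₃(s) ⇌ 2 Ce³⁺(aq) + 3 CO₃²⁻(aq)
Ksp = [Ce³⁺]^2[CO₃²⁻]^3 = [CO₃²⁻]^3(4.50×10⁻²)^2
[CO₃²⁻]^3 = 5.04×10⁻³⁵ / (4.50×10⁻²)^2 = 2.49×10⁻³²
[CO₃²⁻] = 2.92×10⁻¹¹ M

2.92×10⁻¹¹ M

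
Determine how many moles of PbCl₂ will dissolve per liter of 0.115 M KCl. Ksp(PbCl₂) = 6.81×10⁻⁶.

5.15×10⁻⁴ M

PbCl₂(s) ⇌ Pb²⁺(aq) + 2 Cl⁻(aq)
Let s be the solubility of PbCl₂ here. The common ion gives [Cl⁻] ≈ 0.115 M, and [Pb²⁺] = s.
Ksp = [Pb²⁺][Cl⁻]^2 = s(0.115)^2
s = 6.81×10⁻⁶ / (0.115)^2 = 5.15×10⁻⁴
s = 5.15×10⁻⁴ M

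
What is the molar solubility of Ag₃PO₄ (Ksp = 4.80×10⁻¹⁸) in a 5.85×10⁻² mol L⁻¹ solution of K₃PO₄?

1.45×10⁻⁶ M

Ag₃PO₄(s) ⇌ 3 Ag⁺(aq) + PO₄³⁻(aq)
PO₄³⁻ is already present at 5.85×10⁻² mol L⁻¹. If s mol/L of Ag₃PO₄ dissolves, [Ag⁺] = 3s while [PO₄³⁻] ≈ 5.85×10⁻² mol L⁻¹.
Ksp = [Ag⁺]^3[PO₄³⁻] = (3s)^3(5.85×10⁻²)
(3s)^3 = 4.80×10⁻¹⁸ / (5.85×10⁻²) = 8.21×10⁻¹⁷
s = 1.45×10⁻⁶ mol L⁻¹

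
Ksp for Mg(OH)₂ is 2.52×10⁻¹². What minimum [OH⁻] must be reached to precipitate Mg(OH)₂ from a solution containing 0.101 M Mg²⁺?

5.00×10⁻⁶ M

The threshold for precipitation is Q = Ksp.
Mg(OH)₂(s) ⇌ Mg²⁺(aq) + 2 OH⁻(aq)
Ksp = [Mg²⁺][OH⁻]^2 = [OH⁻]^2(0.101)
[OH⁻]^2 = 2.52×10⁻¹² / (0.101) = 2.50×10⁻¹¹
[OH⁻] = 5.00×10⁻⁶ M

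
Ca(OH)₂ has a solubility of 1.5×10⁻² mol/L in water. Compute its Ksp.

Ca(OH)₂(s) ⇌ Ca²⁺(aq) + 2 OH⁻(aq)
If s mol/L of Ca(OH)₂ dissolves, [Ca²⁺] = s and [OH⁻] = 2s.
Ksp = [Ca²⁺][OH⁻]^2 = s · (2s)^2 = 4s^3
Ksp = 4 × (1.5×10⁻²)^3 = 1.4×10⁻⁵

Ksp = 1.4×10⁻⁵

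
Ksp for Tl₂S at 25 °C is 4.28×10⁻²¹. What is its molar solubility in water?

1.02×10⁻⁷ M

Tl₂S(s) ⇌ 2 Tl⁺(aq) + S²⁻(aq)
For each mole of Tl₂S that dissolves per liter, [Tl⁺] = 2s and [S²⁻] = s; let s denote this solubility.
Ksp = [Tl⁺]^2[S²⁻] = (2s)^2 · s = 4s^3
4s^3 = 4.28×10⁻²¹  ⇒  s^3 = 1.07×10⁻²¹
s = (1.07×10⁻²¹)^(1/3) = 1.02×10⁻⁷ mol/L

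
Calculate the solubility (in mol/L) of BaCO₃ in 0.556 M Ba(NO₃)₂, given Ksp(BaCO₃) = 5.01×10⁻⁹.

9.01×10⁻⁹ M

BaCO₃(s) ⇌ Ba²⁺(aq) + CO₃²⁻(aq)
The solution already contains Ba²⁺ at 0.556 M. Let s be the molar solubility of BaCO₃.
[Ba²⁺] ≈ 0.556 M (common ion dominates); [CO₃²⁻] = s.
Ksp = [Ba²⁺][CO₃²⁻] = (0.556)s
s = 5.01×10⁻⁹ / (0.556) = 9.01×10⁻⁹
s = 9.01×10⁻⁹ M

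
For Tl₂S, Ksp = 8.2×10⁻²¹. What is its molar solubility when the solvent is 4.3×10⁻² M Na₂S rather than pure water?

2.2×10⁻¹⁰ M

Tl₂S(s) ⇌ 2 Tl⁺(aq) + S²⁻(aq)
Let s be the solubility of Tl₂S here. The common ion gives [S²⁻] ≈ 4.3×10⁻² M, and [Tl⁺] = 2s.
Ksp = [Tl⁺]^2[S²⁻] = (2s)^2(4.3×10⁻²)
(2s)^2 = 8.2×10⁻²¹ / (4.3×10⁻²) = 1.9×10⁻¹⁹
s = 2.2×10⁻¹⁰ M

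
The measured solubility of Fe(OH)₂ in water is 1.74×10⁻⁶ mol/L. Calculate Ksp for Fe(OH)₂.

Ksp = 2.11×10⁻¹⁷

Fe(OH)₂(s) ⇌ Fe²⁺(aq) + 2 OH⁻(aq)
Let s be the molar solubility. Then [Fe²⁺] = s and [OH⁻] = 2s.
Ksp = [Fe²⁺][OH⁻]^2 = s · (2s)^2 = 4s^3
Ksp = 4 × (1.74×10⁻⁶)^3 = 2.11×10⁻¹⁷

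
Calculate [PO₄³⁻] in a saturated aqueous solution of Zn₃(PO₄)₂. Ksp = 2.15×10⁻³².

Zn₃(PO₄)₂(s) ⇌ 3 Zn²⁺(aq) + 2 PO₄³⁻(aq)
With molar solubility s: [Zn²⁺] = 3s, [PO₄³⁻] = 2s.
Ksp = [Zn²⁺]^3[PO₄³⁻]^2 = (3s)^3 · (2s)^2 = 108s^5 = 2.15×10⁻³²
s = 1.82×10⁻⁷ mol/L
[PO₄³⁻] = 2s = 3.64×10⁻⁷ mol/L

3.64×10⁻⁷ M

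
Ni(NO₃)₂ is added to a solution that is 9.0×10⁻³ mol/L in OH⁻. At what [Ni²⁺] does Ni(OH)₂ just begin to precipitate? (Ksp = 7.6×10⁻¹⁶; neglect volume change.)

9.4×10⁻¹² M

Each salt precipitates once Q = Ksp for that salt.
Ni(OH)₂(s) ⇌ Ni²⁺(aq) + 2 OH⁻(aq)
Ksp = [Ni²⁺][OH⁻]^2 = [Ni²⁺](9.0×10⁻³)^2
[Ni²⁺] = 7.6×10⁻¹⁶ / (9.0×10⁻³)^2 = 9.4×10⁻¹²
[Ni²⁺] = 9.4×10⁻¹² mol/L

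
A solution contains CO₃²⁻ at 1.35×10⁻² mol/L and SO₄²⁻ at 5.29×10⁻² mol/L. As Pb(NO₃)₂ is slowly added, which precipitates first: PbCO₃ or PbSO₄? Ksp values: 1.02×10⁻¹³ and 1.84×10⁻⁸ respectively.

PbCO₃

Precipitation of each salt begins when its ion product equals Ksp.
For PbCO₃: [Pb²⁺] = (Ksp/[CO₃²⁻]) = 7.56×10⁻¹² mol/L
For PbSO₄: [Pb²⁺] = (Ksp/[SO₄²⁻]) = 3.48×10⁻⁷ mol/L
The smaller threshold [Pb²⁺] is reached first, so PbCO₃ precipitates first.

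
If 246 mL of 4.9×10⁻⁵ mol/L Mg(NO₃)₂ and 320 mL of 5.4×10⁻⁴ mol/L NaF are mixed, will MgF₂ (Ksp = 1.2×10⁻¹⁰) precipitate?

Total volume after mixing = 246 + 320 = 566 mL.
[Mg²⁺] = (4.9×10⁻⁵)(246)/566 = 2.1×10⁻⁵ mol/L
[F⁻] = (5.4×10⁻⁴)(320)/566 = 3.1×10⁻⁴ mol/L
Q = [Mg²⁺][F⁻]^2 = 2.0×10⁻¹²
Q = 2.0×10⁻¹² < Ksp = 1.2×10⁻¹⁰, so the solution is unsaturated and no precipitate forms.

No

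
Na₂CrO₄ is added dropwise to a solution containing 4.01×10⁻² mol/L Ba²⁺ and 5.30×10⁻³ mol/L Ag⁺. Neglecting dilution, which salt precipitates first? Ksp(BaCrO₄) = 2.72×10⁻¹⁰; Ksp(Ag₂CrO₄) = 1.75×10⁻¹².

Precipitation begins when Q = Ksp.
For BaCrO₄: [CrO₄²⁻] = (Ksp/[Ba²⁺]) = 6.78×10⁻⁹ mol/L
For Ag₂CrO₄: [CrO₄²⁻] = (Ksp/[Ag⁺]^2) = 6.23×10⁻⁸ mol/L
Since BaCrO₄ needs less CrO₄²⁻ to reach saturation, it precipitates first.

BaCrO₄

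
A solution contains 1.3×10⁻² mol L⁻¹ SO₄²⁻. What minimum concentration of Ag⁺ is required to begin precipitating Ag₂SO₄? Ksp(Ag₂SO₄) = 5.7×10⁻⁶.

Precipitation begins when Q = Ksp.
Ag₂SO₄(s) ⇌ 2 Ag⁺(aq) + SO₄²⁻(aq)
Ksp = [Ag⁺]^2[SO₄²⁻] = [Ag⁺]^2(1.3×10⁻²)
[Ag⁺]^2 = 5.7×10⁻⁶ / (1.3×10⁻²) = 4.4×10⁻⁴
[Ag⁺] = 2.1×10⁻² mol L⁻¹

2.1×10⁻² M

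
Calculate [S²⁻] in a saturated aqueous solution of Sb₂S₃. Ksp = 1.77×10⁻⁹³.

3.31×10⁻¹⁹ M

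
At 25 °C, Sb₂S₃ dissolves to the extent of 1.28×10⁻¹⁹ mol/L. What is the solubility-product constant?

Ksp = 3.71×10⁻⁹³

Sb₂S₃(s) ⇌ 2 Sb³⁺(aq) + 3 S²⁻(aq)
If s mol/L of Sb₂S₃ dissolves, [Sb³⁺] = 2s and [S²⁻] = 3s.
Ksp = [Sb³⁺]^2[S²⁻]^3 = (2s)^2 · (3s)^3 = 108s^5
Ksp = 108 × (1.28×10⁻¹⁹)^5 = 3.71×10⁻⁹³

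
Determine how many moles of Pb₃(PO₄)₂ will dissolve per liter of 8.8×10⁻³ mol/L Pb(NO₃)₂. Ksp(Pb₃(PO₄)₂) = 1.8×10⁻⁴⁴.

8.1×10⁻²⁰ M

Pb₃(PO₄)₂(s) ⇌ 3 Pb²⁺(aq) + 2 PO₄³⁻(aq)
With Pb²⁺ already at 8.8×10⁻³ mol/L and s small, take [Pb²⁺] ≈ 8.8×10⁻³ mol/L and [PO₄³⁻] = 2s.
Ksp = [Pb²⁺]^3[PO₄³⁻]^2 = (8.8×10⁻³)^3(2s)^2
(2s)^2 = 1.8×10⁻⁴⁴ / (8.8×10⁻³)^3 = 2.6×10⁻³⁸
s = 8.1×10⁻²⁰ mol/L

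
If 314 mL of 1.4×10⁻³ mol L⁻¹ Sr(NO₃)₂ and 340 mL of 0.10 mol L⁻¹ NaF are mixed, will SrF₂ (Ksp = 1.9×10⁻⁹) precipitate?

After mixing, V = 314 mL + 340 mL = 654 mL.
[Sr²⁺] = (1.4×10⁻³)(314)/654 = 6.7×10⁻⁴ mol L⁻¹
[F⁻] = (0.10)(340)/654 = 5.2×10⁻² mol L⁻¹
Q = [Sr²⁺][F⁻]^2 = 1.8×10⁻⁶
Because Q > Ksp (1.8×10⁻⁶ vs 1.9×10⁻⁹), a precipitate of SrF₂ forms.

Yes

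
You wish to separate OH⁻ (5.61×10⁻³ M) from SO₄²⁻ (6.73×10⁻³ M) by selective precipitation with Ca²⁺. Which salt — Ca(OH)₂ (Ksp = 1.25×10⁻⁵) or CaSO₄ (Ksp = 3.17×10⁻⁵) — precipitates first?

Each salt precipitates once Q = Ksp for that salt.
For Ca(OH)₂: [Ca²⁺] = (Ksp/[OH⁻]^2) = 0.397 M
For CaSO₄: [Ca²⁺] = (Ksp/[SO₄²⁻]) = 4.71×10⁻³ M
CaSO₄ requires the lower [Ca²⁺], so it precipitates first.

CaSO₄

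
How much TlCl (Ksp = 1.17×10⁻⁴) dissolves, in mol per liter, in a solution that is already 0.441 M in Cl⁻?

TlCl(s) ⇌ Tl⁺(aq) + Cl⁻(aq)
With Cl⁻ already at 0.441 M and s small, take [Cl⁻] ≈ 0.441 M and [Tl⁺] = s.
Ksp = [Tl⁺][Cl⁻] = s(0.441)
s = 1.17×10⁻⁴ / (0.441) = 2.65×10⁻⁴
s = 2.65×10⁻⁴ M

2.65×10⁻⁴ M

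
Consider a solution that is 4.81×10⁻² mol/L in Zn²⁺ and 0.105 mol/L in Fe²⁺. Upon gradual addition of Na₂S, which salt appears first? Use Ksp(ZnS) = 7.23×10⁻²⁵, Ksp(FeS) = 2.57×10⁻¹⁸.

ZnS

Precipitation begins when Q = Ksp.
For ZnS: [S²⁻] = (Ksp/[Zn²⁺]) = 1.50×10⁻²³ mol/L
For FeS: [S²⁻] = (Ksp/[Fe²⁺]) = 2.45×10⁻¹⁷ mol/L
ZnS requires the lower [S²⁻], so it precipitates first.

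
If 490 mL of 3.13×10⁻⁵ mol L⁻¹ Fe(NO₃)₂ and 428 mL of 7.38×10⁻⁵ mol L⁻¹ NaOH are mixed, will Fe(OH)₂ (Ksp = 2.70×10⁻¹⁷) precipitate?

Yes

After mixing, V = 490 mL + 428 mL = 918 mL.
[Fe²⁺] = (3.13×10⁻⁵)(490)/918 = 1.67×10⁻⁵ mol L⁻¹
[OH⁻] = (7.38×10⁻⁵)(428)/918 = 3.44×10⁻⁵ mol L⁻¹
Q = [Fe²⁺][OH⁻]^2 = 1.98×10⁻¹⁴
Q = 1.98×10⁻¹⁴ > Ksp = 2.70×10⁻¹⁷, so the solution is supersaturated and Fe(OH)₂ precipitates.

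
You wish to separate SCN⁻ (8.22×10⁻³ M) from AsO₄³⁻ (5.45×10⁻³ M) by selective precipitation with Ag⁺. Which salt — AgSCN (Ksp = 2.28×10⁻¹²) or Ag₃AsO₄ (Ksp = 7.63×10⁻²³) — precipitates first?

Precipitation of each salt begins when its ion product equals Ksp.
For AgSCN: [Ag⁺] = (Ksp/[SCN⁻]) = 2.77×10⁻¹⁰ M
For Ag₃AsO₄: [Ag⁺] = (Ksp/[AsO₄³⁻])^(1/3) = 2.41×10⁻⁷ M
Since AgSCN needs less Ag⁺ to reach saturation, it precipitates first.

AgSCN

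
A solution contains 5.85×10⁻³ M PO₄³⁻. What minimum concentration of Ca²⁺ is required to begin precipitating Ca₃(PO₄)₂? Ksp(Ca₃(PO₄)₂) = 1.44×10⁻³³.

Precipitation of each salt begins when its ion product equals Ksp.
Ca₃(PO₄)₂(s) ⇌ 3 Ca²⁺(aq) + 2 PO₄³⁻(aq)
Ksp = [Ca²⁺]^3[PO₄³⁻]^2 = [Ca²⁺]^3(5.85×10⁻³)^2
[Ca²⁺]^3 = 1.44×10⁻³³ / (5.85×10⁻³)^2 = 4.21×10⁻²⁹
[Ca²⁺] = 3.48×10⁻¹⁰ M

3.48×10⁻¹⁰ M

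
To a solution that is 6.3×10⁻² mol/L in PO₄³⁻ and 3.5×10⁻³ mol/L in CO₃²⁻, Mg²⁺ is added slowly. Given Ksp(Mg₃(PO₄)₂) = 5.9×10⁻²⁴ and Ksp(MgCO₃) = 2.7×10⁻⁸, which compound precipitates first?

Mg₃(PO₄)₂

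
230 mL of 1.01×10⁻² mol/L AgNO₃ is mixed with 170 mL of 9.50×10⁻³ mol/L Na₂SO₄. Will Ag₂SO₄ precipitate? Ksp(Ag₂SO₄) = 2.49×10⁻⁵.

Total volume after mixing = 230 + 170 = 400 mL.
[Ag⁺] = (1.01×10⁻²)(230)/400 = 5.81×10⁻³ mol/L
[SO₄²⁻] = (9.50×10⁻³)(170)/400 = 4.04×10⁻³ mol/L
Q = [Ag⁺]^2[SO₄²⁻] = 1.36×10⁻⁷
Since Q (1.36×10⁻⁷) is less than Ksp (2.49×10⁻⁵), no Ag₂SO₄ precipitates.

No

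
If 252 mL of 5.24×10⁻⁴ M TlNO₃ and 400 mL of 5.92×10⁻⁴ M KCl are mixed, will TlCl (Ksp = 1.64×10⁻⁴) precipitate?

No

The combined volume is 652 mL.
[Tl⁺] = (5.24×10⁻⁴)(252)/652 = 2.03×10⁻⁴ M
[Cl⁻] = (5.92×10⁻⁴)(400)/652 = 3.63×10⁻⁴ M
Q = [Tl⁺][Cl⁻] = 7.36×10⁻⁸
Q < Ksp (7.36×10⁻⁸ vs 1.64×10⁻⁴); the solution remains unsaturated and no precipitate forms.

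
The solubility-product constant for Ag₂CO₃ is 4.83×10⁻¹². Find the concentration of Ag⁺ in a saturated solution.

Ag₂CO₃(s) ⇌ 2 Ag⁺(aq) + CO₃²⁻(aq)
Let s be the molar solubility. Then [Ag⁺] = 2s and [CO₃²⁻] = s.
Ksp = [Ag⁺]^2[CO₃²⁻] = (2s)^2 · s = 4s^3 = 4.83×10⁻¹²
s = 1.06×10⁻⁴ mol L⁻¹
[Ag⁺] = 2s = 2.13×10⁻⁴ mol L⁻¹

2.13×10⁻⁴ M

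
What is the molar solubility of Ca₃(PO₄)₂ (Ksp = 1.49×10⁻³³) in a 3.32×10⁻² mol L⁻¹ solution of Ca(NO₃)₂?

Ca₃(PO₄)₂(s) ⇌ 3 Ca²⁺(aq) + 2 PO₄³⁻(aq)
Let s be the solubility of Ca₃(PO₄)₂ here. The common ion gives [Ca²⁺] ≈ 3.32×10⁻² mol L⁻¹, and [PO₄³⁻] = 2s.
Ksp = [Ca²⁺]^3[PO₄³⁻]^2 = (3.32×10⁻²)^3(2s)^2
(2s)^2 = 1.49×10⁻³³ / (3.32×10⁻²)^3 = 4.07×10⁻²⁹
s = 3.19×10⁻¹⁵ mol L⁻¹

3.19×10⁻¹⁵ M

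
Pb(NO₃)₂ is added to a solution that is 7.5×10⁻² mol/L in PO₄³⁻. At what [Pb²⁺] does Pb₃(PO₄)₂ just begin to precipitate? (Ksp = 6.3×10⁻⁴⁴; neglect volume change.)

Precipitation begins when Q = Ksp.
Pb₃(PO₄)₂(s) ⇌ 3 Pb²⁺(aq) + 2 PO₄³⁻(aq)
Ksp = [Pb²⁺]^3[PO₄³⁻]^2 = [Pb²⁺]^3(7.5×10⁻²)^2
[Pb²⁺]^3 = 6.3×10⁻⁴⁴ / (7.5×10⁻²)^2 = 1.1×10⁻⁴¹
[Pb²⁺] = 2.2×10⁻¹⁴ mol/L

2.2×10⁻¹⁴ M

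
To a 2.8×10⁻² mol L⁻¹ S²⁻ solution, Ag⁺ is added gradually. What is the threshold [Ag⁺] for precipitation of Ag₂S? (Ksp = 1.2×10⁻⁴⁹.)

2.1×10⁻²⁴ M

Precipitation of each salt begins when its ion product equals Ksp.
Ag₂S(s) ⇌ 2 Ag⁺(aq) + S²⁻(aq)
Ksp = [Ag⁺]^2[S²⁻] = [Ag⁺]^2(2.8×10⁻²)
[Ag⁺]^2 = 1.2×10⁻⁴⁹ / (2.8×10⁻²) = 4.3×10⁻⁴⁸
[Ag⁺] = 2.1×10⁻²⁴ mol L⁻¹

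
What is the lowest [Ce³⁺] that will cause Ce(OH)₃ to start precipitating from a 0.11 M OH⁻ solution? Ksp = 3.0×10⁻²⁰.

2.3×10⁻¹⁷ M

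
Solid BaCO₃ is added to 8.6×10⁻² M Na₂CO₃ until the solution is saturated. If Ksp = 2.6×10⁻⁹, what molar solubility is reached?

BaCO₃(s) ⇌ Ba²⁺(aq) + CO₃²⁻(aq)
Let s be the solubility of BaCO₃ here. The common ion gives [CO₃²⁻] ≈ 8.6×10⁻² M, and [Ba²⁺] = s.
Ksp = [Ba²⁺][CO₃²⁻] = s(8.6×10⁻²)
s = 2.6×10⁻⁹ / (8.6×10⁻²) = 3.0×10⁻⁸
s = 3.0×10⁻⁸ M

3.0×10⁻⁸ M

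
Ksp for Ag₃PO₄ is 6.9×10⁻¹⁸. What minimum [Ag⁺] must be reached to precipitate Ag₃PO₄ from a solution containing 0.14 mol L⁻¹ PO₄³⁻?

3.7×10⁻⁶ M

A salt starts to precipitate once the ion product Q reaches its Ksp.
Ag₃PO₄(s) ⇌ 3 Ag⁺(aq) + PO₄³⁻(aq)
Ksp = [Ag⁺]^3[PO₄³⁻] = [Ag⁺]^3(0.14)
[Ag⁺]^3 = 6.9×10⁻¹⁸ / (0.14) = 4.9×10⁻¹⁷
[Ag⁺] = 3.7×10⁻⁶ mol L⁻¹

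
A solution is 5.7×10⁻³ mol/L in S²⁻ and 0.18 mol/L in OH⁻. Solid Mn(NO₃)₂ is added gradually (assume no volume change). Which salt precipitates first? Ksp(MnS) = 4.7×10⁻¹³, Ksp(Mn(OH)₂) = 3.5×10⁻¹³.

A salt starts to precipitate once the ion product Q reaches its Ksp.
For MnS: [Mn²⁺] = (Ksp/[S²⁻]) = 8.2×10⁻¹¹ mol/L
For Mn(OH)₂: [Mn²⁺] = (Ksp/[OH⁻]^2) = 1.1×10⁻¹¹ mol/L
Since Mn(OH)₂ needs less Mn²⁺ to reach saturation, it precipitates first.

Mn(OH)₂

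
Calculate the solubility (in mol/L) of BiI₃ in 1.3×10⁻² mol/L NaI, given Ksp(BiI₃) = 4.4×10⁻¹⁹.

BiI₃(s) ⇌ Bi³⁺(aq) + 3 I⁻(aq)
I⁻ is already present at 1.3×10⁻² mol/L. If s mol/L of BiI₃ dissolves, [Bi³⁺] = s while [I⁻] ≈ 1.3×10⁻² mol/L.
Ksp = [Bi³⁺][I⁻]^3 = s(1.3×10⁻²)^3
s = 4.4×10⁻¹⁹ / (1.3×10⁻²)^3 = 2.0×10⁻¹³
s = 2.0×10⁻¹³ mol/L

2.0×10⁻¹³ M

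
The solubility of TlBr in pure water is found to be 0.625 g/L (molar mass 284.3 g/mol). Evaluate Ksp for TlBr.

Ksp = 4.83×10⁻⁶

Convert to molarity: s = 0.625 / 284.3 = 2.1984×10⁻³ mol/L
TlBr(s) ⇌ Tl⁺(aq) + Br⁻(aq)
If s mol/L of TlBr dissolves, [Tl⁺] = s and [Br⁻] = s.
Ksp = [Tl⁺][Br⁻] = s · s = s^2
Ksp = (2.1984×10⁻³)^2 = 4.83×10⁻⁶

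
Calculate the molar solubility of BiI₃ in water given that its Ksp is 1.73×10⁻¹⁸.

BiI₃(s) ⇌ Bi³⁺(aq) + 3 I⁻(aq)
If s mol/L of BiI₃ dissolves, [Bi³⁺] = s and [I⁻] = 3s.
Ksp = [Bi³⁺][I⁻]^3 = s · (3s)^3 = 27s^4
27s^4 = 1.73×10⁻¹⁸  ⇒  s^4 = 6.41×10⁻²⁰
s = 1.59×10⁻⁵ mol/L

1.59×10⁻⁵ M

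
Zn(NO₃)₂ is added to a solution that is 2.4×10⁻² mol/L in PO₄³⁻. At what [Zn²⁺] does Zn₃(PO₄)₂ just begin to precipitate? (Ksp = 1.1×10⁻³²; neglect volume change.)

Precipitation of each salt begins when its ion product equals Ksp.
Zn₃(PO₄)₂(s) ⇌ 3 Zn²⁺(aq) + 2 PO₄³⁻(aq)
Ksp = [Zn²⁺]^3[PO₄³⁻]^2 = [Zn²⁺]^3(2.4×10⁻²)^2
[Zn²⁺]^3 = 1.1×10⁻³² / (2.4×10⁻²)^2 = 1.9×10⁻²⁹
[Zn²⁺] = 2.7×10⁻¹⁰ mol/L

2.7×10⁻¹⁰ M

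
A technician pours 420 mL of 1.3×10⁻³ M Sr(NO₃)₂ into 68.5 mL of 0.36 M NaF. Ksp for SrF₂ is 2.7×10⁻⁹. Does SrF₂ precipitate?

Yes

The combined volume is 488.5 mL.
[Sr²⁺] = (1.3×10⁻³)(420)/488.5 = 1.1×10⁻³ M
[F⁻] = (0.36)(68.5)/488.5 = 5.0×10⁻² M
Q = [Sr²⁺][F⁻]^2 = 2.8×10⁻⁶
Q = 2.8×10⁻⁶ > Ksp = 2.7×10⁻⁹, so the solution is supersaturated and SrF₂ precipitates.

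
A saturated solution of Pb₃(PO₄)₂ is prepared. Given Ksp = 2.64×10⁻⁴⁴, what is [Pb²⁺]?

2.26×10⁻⁹ M

Pb₃(PO₄)₂(s) ⇌ 3 Pb²⁺(aq) + 2 PO₄³⁻(aq)
Let s be the molar solubility. Then [Pb²⁺] = 3s and [PO₄³⁻] = 2s.
Ksp = [Pb²⁺]^3[PO₄³⁻]^2 = (3s)^3 · (2s)^2 = 108s^5 = 2.64×10⁻⁴⁴
s = 7.54×10⁻¹⁰ M
[Pb²⁺] = 3s = 2.26×10⁻⁹ M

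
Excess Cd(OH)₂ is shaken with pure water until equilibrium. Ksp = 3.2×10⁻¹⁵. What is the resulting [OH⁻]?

1.9×10⁻⁵ M

Cd(OH)₂(s) ⇌ Cd²⁺(aq) + 2 OH⁻(aq)
If s mol/L of Cd(OH)₂ dissolves, [Cd²⁺] = s and [OH⁻] = 2s.
Ksp = [Cd²⁺][OH⁻]^2 = s · (2s)^2 = 4s^3 = 3.2×10⁻¹⁵
s = 9.3×10⁻⁶ mol L⁻¹
[OH⁻] = 2s = 1.9×10⁻⁵ mol L⁻¹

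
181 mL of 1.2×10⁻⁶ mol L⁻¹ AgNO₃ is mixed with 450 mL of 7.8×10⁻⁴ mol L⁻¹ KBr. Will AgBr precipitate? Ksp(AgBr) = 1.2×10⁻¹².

After mixing, V = 181 mL + 450 mL = 631 mL.
[Ag⁺] = (1.2×10⁻⁶)(181)/631 = 3.4×10⁻⁷ mol L⁻¹
[Br⁻] = (7.8×10⁻⁴)(450)/631 = 5.6×10⁻⁴ mol L⁻¹
Q = [Ag⁺][Br⁻] = 1.9×10⁻¹⁰
Since Q (1.9×10⁻¹⁰) exceeds Ksp (1.2×10⁻¹²), AgBr will precipitate.

Yes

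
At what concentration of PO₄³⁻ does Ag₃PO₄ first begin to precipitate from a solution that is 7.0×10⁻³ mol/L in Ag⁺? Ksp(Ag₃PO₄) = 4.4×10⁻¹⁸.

1.3×10⁻¹¹ M

Precipitation begins when Q = Ksp.
Ag₃PO₄(s) ⇌ 3 Ag⁺(aq) + PO₄³⁻(aq)
Ksp = [Ag⁺]^3[PO₄³⁻] = [PO₄³⁻](7.0×10⁻³)^3
[PO₄³⁻] = 4.4×10⁻¹⁸ / (7.0×10⁻³)^3 = 1.3×10⁻¹¹
[PO₄³⁻] = 1.3×10⁻¹¹ mol/L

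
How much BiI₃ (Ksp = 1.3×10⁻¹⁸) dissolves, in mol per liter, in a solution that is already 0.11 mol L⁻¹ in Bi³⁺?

7.6×10⁻⁷ M

BiI₃(s) ⇌ Bi³⁺(aq) + 3 I⁻(aq)
With Bi³⁺ already at 0.11 mol L⁻¹ and s small, take [Bi³⁺] ≈ 0.11 mol L⁻¹ and [I⁻] = 3s.
Ksp = [Bi³⁺][I⁻]^3 = (0.11)(3s)^3
(3s)^3 = 1.3×10⁻¹⁸ / (0.11) = 1.2×10⁻¹⁷
s = 7.6×10⁻⁷ mol L⁻¹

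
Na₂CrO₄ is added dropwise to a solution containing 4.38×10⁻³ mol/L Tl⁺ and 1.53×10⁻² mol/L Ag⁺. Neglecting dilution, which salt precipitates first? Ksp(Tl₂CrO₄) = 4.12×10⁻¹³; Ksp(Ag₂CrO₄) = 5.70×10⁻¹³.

Precipitation begins when Q = Ksp.
For Tl₂CrO₄: [CrO₄²⁻] = (Ksp/[Tl⁺]^2) = 2.15×10⁻⁸ mol/L
For Ag₂CrO₄: [CrO₄²⁻] = (Ksp/[Ag⁺]^2) = 2.43×10⁻⁹ mol/L
Since Ag₂CrO₄ needs less CrO₄²⁻ to reach saturation, it precipitates first.

Ag₂CrO₄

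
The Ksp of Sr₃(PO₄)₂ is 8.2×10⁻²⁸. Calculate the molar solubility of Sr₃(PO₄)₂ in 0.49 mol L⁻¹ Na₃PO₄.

Sr₃(PO₄)₂(s) ⇌ 3 Sr²⁺(aq) + 2 PO₄³⁻(aq)
Let s be the solubility of Sr₃(PO₄)₂ here. The common ion gives [PO₄³⁻] ≈ 0.49 mol L⁻¹, and [Sr²⁺] = 3s.
Ksp = [Sr²⁺]^3[PO₄³⁻]^2 = (3s)^3(0.49)^2
(3s)^3 = 8.2×10⁻²⁸ / (0.49)^2 = 3.4×10⁻²⁷
s = 5.0×10⁻¹⁰ mol L⁻¹

5.0×10⁻¹⁰ M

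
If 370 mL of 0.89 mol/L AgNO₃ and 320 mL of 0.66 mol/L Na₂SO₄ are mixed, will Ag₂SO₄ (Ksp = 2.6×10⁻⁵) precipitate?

Yes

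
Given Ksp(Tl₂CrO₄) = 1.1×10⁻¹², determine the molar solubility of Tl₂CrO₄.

Tl₂CrO₄(s) ⇌ 2 Tl⁺(aq) + CrO₄²⁻(aq)
Call the molar solubility s, so that [Tl⁺] = 2s and [CrO₄²⁻] = s.
Ksp = [Tl⁺]^2[CrO₄²⁻] = (2s)^2 · s = 4s^3
4s^3 = 1.1×10⁻¹²  ⇒  s^3 = 2.8×10⁻¹³
s = 6.5×10⁻⁵ M

6.5×10⁻⁵ M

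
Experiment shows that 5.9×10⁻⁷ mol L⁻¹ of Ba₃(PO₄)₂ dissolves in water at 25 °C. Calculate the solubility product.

Ksp = 7.7×10⁻³⁰

Ba₃(PO₄)₂(s) ⇌ 3 Ba²⁺(aq) + 2 PO₄³⁻(aq)
Call the molar solubility s, so that [Ba²⁺] = 3s and [PO₄³⁻] = 2s.
Ksp = [Ba²⁺]^3[PO₄³⁻]^2 = (3s)^3 · (2s)^2 = 108s^5
Ksp = 108 × (5.9×10⁻⁷)^5 = 7.7×10⁻³⁰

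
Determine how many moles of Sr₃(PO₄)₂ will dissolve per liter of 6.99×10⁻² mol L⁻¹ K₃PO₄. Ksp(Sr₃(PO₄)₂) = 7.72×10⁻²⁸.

1.80×10⁻⁹ M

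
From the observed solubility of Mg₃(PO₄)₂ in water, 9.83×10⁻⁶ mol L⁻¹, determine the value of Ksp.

Ksp = 9.91×10⁻²⁴

Mg₃(PO₄)₂(s) ⇌ 3 Mg²⁺(aq) + 2 PO₄³⁻(aq)
For each mole of Mg₃(PO₄)₂ that dissolves per liter, [Mg²⁺] = 3s and [PO₄³⁻] = 2s; let s denote this solubility.
Ksp = [Mg²⁺]^3[PO₄³⁻]^2 = (3s)^3 · (2s)^2 = 108s^5
Ksp = 108 × (9.83×10⁻⁶)^5 = 9.91×10⁻²⁴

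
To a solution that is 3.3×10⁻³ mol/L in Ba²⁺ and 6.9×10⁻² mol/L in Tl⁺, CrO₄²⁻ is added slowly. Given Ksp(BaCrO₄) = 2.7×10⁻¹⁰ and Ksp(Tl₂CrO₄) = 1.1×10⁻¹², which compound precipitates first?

Precipitation begins when Q = Ksp.
For BaCrO₄: [CrO₄²⁻] = (Ksp/[Ba²⁺]) = 8.2×10⁻⁸ mol/L
For Tl₂CrO₄: [CrO₄²⁻] = (Ksp/[Tl⁺]^2) = 2.3×10⁻¹⁰ mol/L
Since Tl₂CrO₄ needs less CrO₄²⁻ to reach saturation, it precipitates first.

Tl₂CrO₄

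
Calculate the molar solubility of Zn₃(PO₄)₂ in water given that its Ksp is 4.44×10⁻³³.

1.33×10⁻⁷ M

Zn₃(PO₄)₂(s) ⇌ 3 Zn²⁺(aq) + 2 PO₄³⁻(aq)
Let s be the molar solubility. Then [Zn²⁺] = 3s and [PO₄³⁻] = 2s.
Ksp = [Zn²⁺]^3[PO₄³⁻]^2 = (3s)^3 · (2s)^2 = 108s^5
108s^5 = 4.44×10⁻³³  ⇒  s^5 = 4.11×10⁻³⁵
s = (4.11×10⁻³⁵)^(1/5) = 1.33×10⁻⁷ mol L⁻¹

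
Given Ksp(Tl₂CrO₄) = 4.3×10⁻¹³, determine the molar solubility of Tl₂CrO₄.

Tl₂CrO₄(s) ⇌ 2 Tl⁺(aq) + CrO₄²⁻(aq)
Call the molar solubility s, so that [Tl⁺] = 2s and [CrO₄²⁻] = s.
Ksp = [Tl⁺]^2[CrO₄²⁻] = (2s)^2 · s = 4s^3
4s^3 = 4.3×10⁻¹³  ⇒  s^3 = 1.1×10⁻¹³
s = 4.8×10⁻⁵ mol L⁻¹

4.8×10⁻⁵ M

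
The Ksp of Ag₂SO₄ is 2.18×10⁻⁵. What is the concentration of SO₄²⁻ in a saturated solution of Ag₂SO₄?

Ag₂SO₄(s) ⇌ 2 Ag⁺(aq) + SO₄²⁻(aq)
For each mole of Ag₂SO₄ that dissolves per liter, [Ag⁺] = 2s and [SO₄²⁻] = s; let s denote this solubility.
Ksp = [Ag⁺]^2[SO₄²⁻] = (2s)^2 · s = 4s^3 = 2.18×10⁻⁵
s = 1.76×10⁻² mol/L
[SO₄²⁻] = s = 1.76×10⁻² mol/L

1.76×10⁻² M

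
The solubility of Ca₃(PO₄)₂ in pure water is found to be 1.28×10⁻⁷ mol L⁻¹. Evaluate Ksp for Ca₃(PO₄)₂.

Ca₃(PO₄)₂(s) ⇌ 3 Ca²⁺(aq) + 2 PO₄³⁻(aq)
With molar solubility s: [Ca²⁺] = 3s, [PO₄³⁻] = 2s.
Ksp = [Ca²⁺]^3[PO₄³⁻]^2 = (3s)^3 · (2s)^2 = 108s^5
Ksp = 108 × (1.28×10⁻⁷)^5 = 3.71×10⁻³³

Ksp = 3.71×10⁻³³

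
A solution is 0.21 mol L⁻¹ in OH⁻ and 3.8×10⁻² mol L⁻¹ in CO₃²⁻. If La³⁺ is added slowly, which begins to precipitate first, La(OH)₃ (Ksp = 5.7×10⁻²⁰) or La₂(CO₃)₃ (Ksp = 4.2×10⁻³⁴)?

Precipitation begins when Q = Ksp.
For La(OH)₃: [La³⁺] = (Ksp/[OH⁻]^3) = 6.2×10⁻¹⁸ mol L⁻¹
For La₂(CO₃)₃: [La³⁺] = (Ksp/[CO₃²⁻]^3)^(1/2) = 2.8×10⁻¹⁵ mol L⁻¹
Since La(OH)₃ needs less La³⁺ to reach saturation, it precipitates first.

La(OH)₃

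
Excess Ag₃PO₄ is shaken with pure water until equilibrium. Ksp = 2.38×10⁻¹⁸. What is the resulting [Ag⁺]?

5.17×10⁻⁵ M

Ag₃PO₄(s) ⇌ 3 Ag⁺(aq) + PO₄³⁻(aq)
Call the molar solubility s, so that [Ag⁺] = 3s and [PO₄³⁻] = s.
Ksp = [Ag⁺]^3[PO₄³⁻] = (3s)^3 · s = 27s^4 = 2.38×10⁻¹⁸
s = 1.72×10⁻⁵ mol/L
[Ag⁺] = 3s = 5.17×10⁻⁵ mol/L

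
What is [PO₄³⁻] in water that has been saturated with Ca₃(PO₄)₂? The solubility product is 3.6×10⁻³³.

Ca₃(PO₄)₂(s) ⇌ 3 Ca²⁺(aq) + 2 PO₄³⁻(aq)
For each mole of Ca₃(PO₄)₂ that dissolves per liter, [Ca²⁺] = 3s and [PO₄³⁻] = 2s; let s denote this solubility.
Ksp = [Ca²⁺]^3[PO₄³⁻]^2 = (3s)^3 · (2s)^2 = 108s^5 = 3.6×10⁻³³
s = 1.3×10⁻⁷ M
[PO₄³⁻] = 2s = 2.5×10⁻⁷ M

2.5×10⁻⁷ M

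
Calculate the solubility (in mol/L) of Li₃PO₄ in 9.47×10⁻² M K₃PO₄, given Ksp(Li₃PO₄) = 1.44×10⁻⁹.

Li₃PO₄(s) ⇌ 3 Li⁺(aq) + PO₄³⁻(aq)
The solution already contains PO₄³⁻ at 9.47×10⁻² M. Let s be the molar solubility of Li₃PO₄.
[PO₄³⁻] ≈ 9.47×10⁻² M (common ion dominates); [Li⁺] = 3s.
Ksp = [Li⁺]^3[PO₄³⁻] = (3s)^3(9.47×10⁻²)
(3s)^3 = 1.44×10⁻⁹ / (9.47×10⁻²) = 1.52×10⁻⁸
s = 8.26×10⁻⁴ M

8.26×10⁻⁴ M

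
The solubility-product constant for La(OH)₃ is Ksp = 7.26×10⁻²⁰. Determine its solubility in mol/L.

7.20×10⁻⁶ M

La(OH)₃(s) ⇌ La³⁺(aq) + 3 OH⁻(aq)
Let s be the molar solubility. Then [La³⁺] = s and [OH⁻] = 3s.
Ksp = [La³⁺][OH⁻]^3 = s · (3s)^3 = 27s^4
27s^4 = 7.26×10⁻²⁰  ⇒  s^4 = 2.69×10⁻²¹
Taking the 4th root, s = 7.20×10⁻⁶ mol L⁻¹.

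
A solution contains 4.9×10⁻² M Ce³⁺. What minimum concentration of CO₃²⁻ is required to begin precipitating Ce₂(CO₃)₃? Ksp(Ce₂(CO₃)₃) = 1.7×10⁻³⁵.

1.9×10⁻¹¹ M

Each salt precipitates once Q = Ksp for that salt.
Ce₂(CO₃)₃(s) ⇌ 2 Ce³⁺(aq) + 3 CO₃²⁻(aq)
Ksp = [Ce³⁺]^2[CO₃²⁻]^3 = [CO₃²⁻]^3(4.9×10⁻²)^2
[CO₃²⁻]^3 = 1.7×10⁻³⁵ / (4.9×10⁻²)^2 = 7.1×10⁻³³
[CO₃²⁻] = 1.9×10⁻¹¹ M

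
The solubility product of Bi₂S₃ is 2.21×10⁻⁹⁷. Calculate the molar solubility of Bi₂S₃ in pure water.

Bi₂S₃(s) ⇌ 2 Bi³⁺(aq) + 3 S²⁻(aq)
Let s be the molar solubility. Then [Bi³⁺] = 2s and [S²⁻] = 3s.
Ksp = [Bi³⁺]^2[S²⁻]^3 = (2s)^2 · (3s)^3 = 108s^5
108s^5 = 2.21×10⁻⁹⁷  ⇒  s^5 = 2.05×10⁻⁹⁹
s = (2.05×10⁻⁹⁹)^(1/5) = 1.83×10⁻²⁰ M

1.83×10⁻²⁰ M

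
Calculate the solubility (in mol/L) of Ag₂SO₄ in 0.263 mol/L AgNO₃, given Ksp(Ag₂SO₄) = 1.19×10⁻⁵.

Ag₂SO₄(s) ⇌ 2 Ag⁺(aq) + SO₄²⁻(aq)
Ag⁺ is already present at 0.263 mol/L. If s mol/L of Ag₂SO₄ dissolves, [SO₄²⁻] = s while [Ag⁺] ≈ 0.263 mol/L.
Ksp = [Ag⁺]^2[SO₄²⁻] = (0.263)^2s
s = 1.19×10⁻⁵ / (0.263)^2 = 1.72×10⁻⁴
s = 1.72×10⁻⁴ mol/L

1.72×10⁻⁴ M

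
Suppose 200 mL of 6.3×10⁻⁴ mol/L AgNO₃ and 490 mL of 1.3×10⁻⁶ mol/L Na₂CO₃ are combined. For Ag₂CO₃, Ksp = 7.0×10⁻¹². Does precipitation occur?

Total volume after mixing = 200 + 490 = 690 mL.
[Ag⁺] = (6.3×10⁻⁴)(200)/690 = 1.8×10⁻⁴ mol/L
[CO₃²⁻] = (1.3×10⁻⁶)(490)/690 = 9.2×10⁻⁷ mol/L
Q = [Ag⁺]^2[CO₃²⁻] = 3.1×10⁻¹⁴
Since Q (3.1×10⁻¹⁴) is less than Ksp (7.0×10⁻¹²), no Ag₂CO₃ precipitates.

No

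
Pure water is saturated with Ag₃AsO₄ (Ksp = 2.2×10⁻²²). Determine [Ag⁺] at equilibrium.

5.1×10⁻⁶ M

Ag₃AsO₄(s) ⇌ 3 Ag⁺(aq) + AsO₄³⁻(aq)
If s mol/L of Ag₃AsO₄ dissolves, [Ag⁺] = 3s and [AsO₄³⁻] = s.
Ksp = [Ag⁺]^3[AsO₄³⁻] = (3s)^3 · s = 27s^4 = 2.2×10⁻²²
s = 1.7×10⁻⁶ mol L⁻¹
[Ag⁺] = 3s = 5.1×10⁻⁶ mol L⁻¹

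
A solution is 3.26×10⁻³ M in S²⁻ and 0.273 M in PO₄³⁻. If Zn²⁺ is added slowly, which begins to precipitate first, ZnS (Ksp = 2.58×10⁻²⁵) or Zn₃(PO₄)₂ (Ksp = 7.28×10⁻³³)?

A salt starts to precipitate once the ion product Q reaches its Ksp.
For ZnS: [Zn²⁺] = (Ksp/[S²⁻]) = 7.91×10⁻²³ M
For Zn₃(PO₄)₂: [Zn²⁺] = (Ksp/[PO₄³⁻]^2)^(1/3) = 4.61×10⁻¹¹ M
Since ZnS needs less Zn²⁺ to reach saturation, it precipitates first.

ZnS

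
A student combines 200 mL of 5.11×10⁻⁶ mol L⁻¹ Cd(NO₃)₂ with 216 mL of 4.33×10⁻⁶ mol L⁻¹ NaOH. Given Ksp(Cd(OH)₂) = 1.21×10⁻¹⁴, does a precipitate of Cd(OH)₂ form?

No

The combined volume is 416 mL.
[Cd²⁺] = (5.11×10⁻⁶)(200)/416 = 2.46×10⁻⁶ mol L⁻¹
[OH⁻] = (4.33×10⁻⁶)(216)/416 = 2.25×10⁻⁶ mol L⁻¹
Q = [Cd²⁺][OH⁻]^2 = 1.24×10⁻¹⁷
Q = 1.24×10⁻¹⁷ < Ksp = 1.21×10⁻¹⁴, so the solution is unsaturated and no precipitate forms.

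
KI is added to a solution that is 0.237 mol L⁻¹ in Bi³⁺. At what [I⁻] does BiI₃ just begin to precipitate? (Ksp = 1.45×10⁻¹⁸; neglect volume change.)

Precipitation of each salt begins when its ion product equals Ksp.
BiI₃(s) ⇌ Bi³⁺(aq) + 3 I⁻(aq)
Ksp = [Bi³⁺][I⁻]^3 = [I⁻]^3(0.237)
[I⁻]^3 = 1.45×10⁻¹⁸ / (0.237) = 6.12×10⁻¹⁸
[I⁻] = 1.83×10⁻⁶ mol L⁻¹

1.83×10⁻⁶ M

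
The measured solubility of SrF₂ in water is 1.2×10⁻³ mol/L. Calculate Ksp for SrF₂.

Ksp = 6.9×10⁻⁹

SrF₂(s) ⇌ Sr²⁺(aq) + 2 F⁻(aq)
With molar solubility s: [Sr²⁺] = s, [F⁻] = 2s.
Ksp = [Sr²⁺][F⁻]^2 = s · (2s)^2 = 4s^3
Ksp = 4 × (1.2×10⁻³)^3 = 6.9×10⁻⁹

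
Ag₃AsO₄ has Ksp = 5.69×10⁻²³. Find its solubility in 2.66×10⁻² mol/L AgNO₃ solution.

3.02×10⁻¹⁸ M

Ag₃AsO₄(s) ⇌ 3 Ag⁺(aq) + AsO₄³⁻(aq)
Let s be the solubility of Ag₃AsO₄ here. The common ion gives [Ag⁺] ≈ 2.66×10⁻² mol/L, and [AsO₄³⁻] = s.
Ksp = [Ag⁺]^3[AsO₄³⁻] = (2.66×10⁻²)^3s
s = 5.69×10⁻²³ / (2.66×10⁻²)^3 = 3.02×10⁻¹⁸
s = 3.02×10⁻¹⁸ mol/L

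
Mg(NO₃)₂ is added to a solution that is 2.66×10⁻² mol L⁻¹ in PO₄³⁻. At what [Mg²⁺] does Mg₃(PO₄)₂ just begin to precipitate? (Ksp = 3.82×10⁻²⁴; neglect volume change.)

1.75×10⁻⁷ M

The threshold for precipitation is Q = Ksp.
Mg₃(PO₄)₂(s) ⇌ 3 Mg²⁺(aq) + 2 PO₄³⁻(aq)
Ksp = [Mg²⁺]^3[PO₄³⁻]^2 = [Mg²⁺]^3(2.66×10⁻²)^2
[Mg²⁺]^3 = 3.82×10⁻²⁴ / (2.66×10⁻²)^2 = 5.40×10⁻²¹
[Mg²⁺] = 1.75×10⁻⁷ mol L⁻¹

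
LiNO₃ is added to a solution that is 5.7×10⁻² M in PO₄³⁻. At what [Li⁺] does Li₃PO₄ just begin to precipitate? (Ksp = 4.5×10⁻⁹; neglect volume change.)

4.3×10⁻³ M

Precipitation begins when Q = Ksp.
Li₃PO₄(s) ⇌ 3 Li⁺(aq) + PO₄³⁻(aq)
Ksp = [Li⁺]^3[PO₄³⁻] = [Li⁺]^3(5.7×10⁻²)
[Li⁺]^3 = 4.5×10⁻⁹ / (5.7×10⁻²) = 7.9×10⁻⁸
[Li⁺] = 4.3×10⁻³ M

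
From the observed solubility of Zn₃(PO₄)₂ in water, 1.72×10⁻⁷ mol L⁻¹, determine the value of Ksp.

Ksp = 1.63×10⁻³²

Zn₃(PO₄)₂(s) ⇌ 3 Zn²⁺(aq) + 2 PO₄³⁻(aq)
With molar solubility s: [Zn²⁺] = 3s, [PO₄³⁻] = 2s.
Ksp = [Zn²⁺]^3[PO₄³⁻]^2 = (3s)^3 · (2s)^2 = 108s^5
Ksp = 108 × (1.72×10⁻⁷)^5 = 1.63×10⁻³²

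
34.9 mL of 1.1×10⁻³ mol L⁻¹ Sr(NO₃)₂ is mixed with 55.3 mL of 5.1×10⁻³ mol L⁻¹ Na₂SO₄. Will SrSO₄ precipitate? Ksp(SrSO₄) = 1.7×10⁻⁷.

After mixing, V = 34.9 mL + 55.3 mL = 90.2 mL.
[Sr²⁺] = (1.1×10⁻³)(34.9)/90.2 = 4.3×10⁻⁴ mol L⁻¹
[SO₄²⁻] = (5.1×10⁻³)(55.3)/90.2 = 3.1×10⁻³ mol L⁻¹
Q = [Sr²⁺][SO₄²⁻] = 1.3×10⁻⁶
Since Q (1.3×10⁻⁶) exceeds Ksp (1.7×10⁻⁷), SrSO₄ will precipitate.

Yes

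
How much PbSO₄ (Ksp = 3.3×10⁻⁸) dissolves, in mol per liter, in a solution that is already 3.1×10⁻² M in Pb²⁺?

1.1×10⁻⁶ M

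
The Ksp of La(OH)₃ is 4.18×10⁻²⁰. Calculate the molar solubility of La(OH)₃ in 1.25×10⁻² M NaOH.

La(OH)₃(s) ⇌ La³⁺(aq) + 3 OH⁻(aq)
With OH⁻ already at 1.25×10⁻² M and s small, take [OH⁻] ≈ 1.25×10⁻² M and [La³⁺] = s.
Ksp = [La³⁺][OH⁻]^3 = s(1.25×10⁻²)^3
s = 4.18×10⁻²⁰ / (1.25×10⁻²)^3 = 2.14×10⁻¹⁴
s = 2.14×10⁻¹⁴ M

2.14×10⁻¹⁴ M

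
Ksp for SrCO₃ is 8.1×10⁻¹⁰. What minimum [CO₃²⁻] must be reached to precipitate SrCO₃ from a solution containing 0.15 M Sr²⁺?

Each salt precipitates once Q = Ksp for that salt.
SrCO₃(s) ⇌ Sr²⁺(aq) + CO₃²⁻(aq)
Ksp = [Sr²⁺][CO₃²⁻] = [CO₃²⁻](0.15)
[CO₃²⁻] = 8.1×10⁻¹⁰ / (0.15) = 5.4×10⁻⁹
[CO₃²⁻] = 5.4×10⁻⁹ M

5.4×10⁻⁹ M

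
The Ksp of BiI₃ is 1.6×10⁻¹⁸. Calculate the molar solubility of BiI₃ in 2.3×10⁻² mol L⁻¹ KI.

BiI₃(s) ⇌ Bi³⁺(aq) + 3 I⁻(aq)
With I⁻ already at 2.3×10⁻² mol L⁻¹ and s small, take [I⁻] ≈ 2.3×10⁻² mol L⁻¹ and [Bi³⁺] = s.
Ksp = [Bi³⁺][I⁻]^3 = s(2.3×10⁻²)^3
s = 1.6×10⁻¹⁸ / (2.3×10⁻²)^3 = 1.3×10⁻¹³
s = 1.3×10⁻¹³ mol L⁻¹

1.3×10⁻¹³ M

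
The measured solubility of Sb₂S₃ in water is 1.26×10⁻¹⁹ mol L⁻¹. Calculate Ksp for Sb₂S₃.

Sb₂S₃(s) ⇌ 2 Sb³⁺(aq) + 3 S²⁻(aq)
Let s be the molar solubility. Then [Sb³⁺] = 2s and [S²⁻] = 3s.
Ksp = [Sb³⁺]^2[S²⁻]^3 = (2s)^2 · (3s)^3 = 108s^5
Ksp = 108 × (1.26×10⁻¹⁹)^5 = 3.43×10⁻⁹³

Ksp = 3.43×10⁻⁹³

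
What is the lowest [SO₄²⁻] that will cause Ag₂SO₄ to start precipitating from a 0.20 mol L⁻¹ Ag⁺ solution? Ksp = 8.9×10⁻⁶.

Each salt precipitates once Q = Ksp for that salt.
Ag₂SO₄(s) ⇌ 2 Ag⁺(aq) + SO₄²⁻(aq)
Ksp = [Ag⁺]^2[SO₄²⁻] = [SO₄²⁻](0.20)^2
[SO₄²⁻] = 8.9×10⁻⁶ / (0.20)^2 = 2.2×10⁻⁴
[SO₄²⁻] = 2.2×10⁻⁴ mol L⁻¹

2.2×10⁻⁴ M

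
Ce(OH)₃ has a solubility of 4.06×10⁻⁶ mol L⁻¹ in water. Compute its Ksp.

Ksp = 7.34×10⁻²¹

Ce(OH)₃(s) ⇌ Ce³⁺(aq) + 3 OH⁻(aq)
If s mol/L of Ce(OH)₃ dissolves, [Ce³⁺] = s and [OH⁻] = 3s.
Ksp = [Ce³⁺][OH⁻]^3 = s · (3s)^3 = 27s^4
Ksp = 27 × (4.06×10⁻⁶)^4 = 7.34×10⁻²¹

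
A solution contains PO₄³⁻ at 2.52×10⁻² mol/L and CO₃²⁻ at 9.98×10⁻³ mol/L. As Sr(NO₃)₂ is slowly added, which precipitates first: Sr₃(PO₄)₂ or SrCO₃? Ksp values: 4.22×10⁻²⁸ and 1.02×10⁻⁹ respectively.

Sr₃(PO₄)₂

Each salt precipitates once Q = Ksp for that salt.
For Sr₃(PO₄)₂: [Sr²⁺] = (Ksp/[PO₄³⁻]^2)^(1/3) = 8.73×10⁻⁹ mol/L
For SrCO₃: [Sr²⁺] = (Ksp/[CO₃²⁻]) = 1.02×10⁻⁷ mol/L
Since Sr₃(PO₄)₂ needs less Sr²⁺ to reach saturation, it precipitates first.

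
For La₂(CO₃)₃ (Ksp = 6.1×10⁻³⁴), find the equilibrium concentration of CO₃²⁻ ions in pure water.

2.7×10⁻⁷ M

La₂(CO₃)₃(s) ⇌ 2 La³⁺(aq) + 3 CO₃²⁻(aq)
For each mole of La₂(CO₃)₃ that dissolves per liter, [La³⁺] = 2s and [CO₃²⁻] = 3s; let s denote this solubility.
Ksp = [La³⁺]^2[CO₃²⁻]^3 = (2s)^2 · (3s)^3 = 108s^5 = 6.1×10⁻³⁴
s = 8.9×10⁻⁸ M
[CO₃²⁻] = 3s = 2.7×10⁻⁷ M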